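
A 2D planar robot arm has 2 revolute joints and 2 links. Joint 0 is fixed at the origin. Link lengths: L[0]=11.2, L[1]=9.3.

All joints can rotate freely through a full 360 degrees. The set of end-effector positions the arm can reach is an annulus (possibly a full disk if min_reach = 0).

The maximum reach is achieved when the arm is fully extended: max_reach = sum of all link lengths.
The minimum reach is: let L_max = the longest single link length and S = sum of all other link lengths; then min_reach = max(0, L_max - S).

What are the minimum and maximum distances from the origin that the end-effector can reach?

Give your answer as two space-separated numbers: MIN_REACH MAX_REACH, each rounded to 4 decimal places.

Answer: 1.9000 20.5000

Derivation:
Link lengths: [11.2, 9.3]
max_reach = 11.2 + 9.3 = 20.5
L_max = max([11.2, 9.3]) = 11.2
S (sum of others) = 20.5 - 11.2 = 9.3
min_reach = max(0, 11.2 - 9.3) = max(0, 1.9) = 1.9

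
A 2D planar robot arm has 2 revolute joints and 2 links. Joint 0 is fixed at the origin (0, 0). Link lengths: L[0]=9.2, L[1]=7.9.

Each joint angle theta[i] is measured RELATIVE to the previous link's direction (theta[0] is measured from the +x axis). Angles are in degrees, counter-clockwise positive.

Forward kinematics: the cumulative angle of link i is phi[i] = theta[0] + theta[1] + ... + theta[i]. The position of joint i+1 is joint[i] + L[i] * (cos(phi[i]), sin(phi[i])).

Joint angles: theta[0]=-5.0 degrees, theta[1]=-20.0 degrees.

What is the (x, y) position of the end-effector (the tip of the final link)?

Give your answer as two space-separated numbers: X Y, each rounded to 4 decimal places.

joint[0] = (0.0000, 0.0000)  (base)
link 0: phi[0] = -5 = -5 deg
  cos(-5 deg) = 0.9962, sin(-5 deg) = -0.0872
  joint[1] = (0.0000, 0.0000) + 9.2 * (0.9962, -0.0872) = (0.0000 + 9.1650, 0.0000 + -0.8018) = (9.1650, -0.8018)
link 1: phi[1] = -5 + -20 = -25 deg
  cos(-25 deg) = 0.9063, sin(-25 deg) = -0.4226
  joint[2] = (9.1650, -0.8018) + 7.9 * (0.9063, -0.4226) = (9.1650 + 7.1598, -0.8018 + -3.3387) = (16.3248, -4.1405)
End effector: (16.3248, -4.1405)

Answer: 16.3248 -4.1405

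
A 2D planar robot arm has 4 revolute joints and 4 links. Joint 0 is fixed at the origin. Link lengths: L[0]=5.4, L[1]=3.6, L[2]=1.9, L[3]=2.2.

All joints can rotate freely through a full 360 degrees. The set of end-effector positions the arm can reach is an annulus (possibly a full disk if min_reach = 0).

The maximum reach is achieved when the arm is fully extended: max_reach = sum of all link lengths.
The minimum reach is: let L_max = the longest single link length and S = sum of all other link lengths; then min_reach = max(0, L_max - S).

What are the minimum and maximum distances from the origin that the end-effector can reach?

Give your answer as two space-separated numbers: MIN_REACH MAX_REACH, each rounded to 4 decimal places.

Link lengths: [5.4, 3.6, 1.9, 2.2]
max_reach = 5.4 + 3.6 + 1.9 + 2.2 = 13.1
L_max = max([5.4, 3.6, 1.9, 2.2]) = 5.4
S (sum of others) = 13.1 - 5.4 = 7.7
min_reach = max(0, 5.4 - 7.7) = max(0, -2.3) = 0

Answer: 0.0000 13.1000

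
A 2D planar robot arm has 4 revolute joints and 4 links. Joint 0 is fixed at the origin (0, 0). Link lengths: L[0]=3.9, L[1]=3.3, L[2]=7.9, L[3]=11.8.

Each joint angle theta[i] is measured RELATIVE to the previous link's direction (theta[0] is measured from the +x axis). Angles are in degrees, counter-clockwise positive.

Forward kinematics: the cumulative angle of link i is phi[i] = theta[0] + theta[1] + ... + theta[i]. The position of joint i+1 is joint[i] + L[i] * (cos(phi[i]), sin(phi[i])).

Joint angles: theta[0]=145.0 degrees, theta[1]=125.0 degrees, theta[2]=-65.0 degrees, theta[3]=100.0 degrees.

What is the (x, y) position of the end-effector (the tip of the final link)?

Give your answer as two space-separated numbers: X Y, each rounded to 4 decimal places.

Answer: -3.5863 -14.0677

Derivation:
joint[0] = (0.0000, 0.0000)  (base)
link 0: phi[0] = 145 = 145 deg
  cos(145 deg) = -0.8192, sin(145 deg) = 0.5736
  joint[1] = (0.0000, 0.0000) + 3.9 * (-0.8192, 0.5736) = (0.0000 + -3.1947, 0.0000 + 2.2369) = (-3.1947, 2.2369)
link 1: phi[1] = 145 + 125 = 270 deg
  cos(270 deg) = -0.0000, sin(270 deg) = -1.0000
  joint[2] = (-3.1947, 2.2369) + 3.3 * (-0.0000, -1.0000) = (-3.1947 + -0.0000, 2.2369 + -3.3000) = (-3.1947, -1.0631)
link 2: phi[2] = 145 + 125 + -65 = 205 deg
  cos(205 deg) = -0.9063, sin(205 deg) = -0.4226
  joint[3] = (-3.1947, -1.0631) + 7.9 * (-0.9063, -0.4226) = (-3.1947 + -7.1598, -1.0631 + -3.3387) = (-10.3545, -4.4017)
link 3: phi[3] = 145 + 125 + -65 + 100 = 305 deg
  cos(305 deg) = 0.5736, sin(305 deg) = -0.8192
  joint[4] = (-10.3545, -4.4017) + 11.8 * (0.5736, -0.8192) = (-10.3545 + 6.7682, -4.4017 + -9.6660) = (-3.5863, -14.0677)
End effector: (-3.5863, -14.0677)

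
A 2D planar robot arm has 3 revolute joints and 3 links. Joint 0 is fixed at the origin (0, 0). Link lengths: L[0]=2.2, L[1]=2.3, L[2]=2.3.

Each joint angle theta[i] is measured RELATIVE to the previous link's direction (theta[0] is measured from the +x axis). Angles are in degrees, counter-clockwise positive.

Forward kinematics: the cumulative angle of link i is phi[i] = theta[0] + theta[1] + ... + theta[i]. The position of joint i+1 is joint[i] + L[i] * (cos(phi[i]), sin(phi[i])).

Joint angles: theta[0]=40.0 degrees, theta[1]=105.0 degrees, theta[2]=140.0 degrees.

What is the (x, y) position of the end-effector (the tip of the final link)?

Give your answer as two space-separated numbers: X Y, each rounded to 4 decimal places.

joint[0] = (0.0000, 0.0000)  (base)
link 0: phi[0] = 40 = 40 deg
  cos(40 deg) = 0.7660, sin(40 deg) = 0.6428
  joint[1] = (0.0000, 0.0000) + 2.2 * (0.7660, 0.6428) = (0.0000 + 1.6853, 0.0000 + 1.4141) = (1.6853, 1.4141)
link 1: phi[1] = 40 + 105 = 145 deg
  cos(145 deg) = -0.8192, sin(145 deg) = 0.5736
  joint[2] = (1.6853, 1.4141) + 2.3 * (-0.8192, 0.5736) = (1.6853 + -1.8840, 1.4141 + 1.3192) = (-0.1988, 2.7334)
link 2: phi[2] = 40 + 105 + 140 = 285 deg
  cos(285 deg) = 0.2588, sin(285 deg) = -0.9659
  joint[3] = (-0.1988, 2.7334) + 2.3 * (0.2588, -0.9659) = (-0.1988 + 0.5953, 2.7334 + -2.2216) = (0.3965, 0.5117)
End effector: (0.3965, 0.5117)

Answer: 0.3965 0.5117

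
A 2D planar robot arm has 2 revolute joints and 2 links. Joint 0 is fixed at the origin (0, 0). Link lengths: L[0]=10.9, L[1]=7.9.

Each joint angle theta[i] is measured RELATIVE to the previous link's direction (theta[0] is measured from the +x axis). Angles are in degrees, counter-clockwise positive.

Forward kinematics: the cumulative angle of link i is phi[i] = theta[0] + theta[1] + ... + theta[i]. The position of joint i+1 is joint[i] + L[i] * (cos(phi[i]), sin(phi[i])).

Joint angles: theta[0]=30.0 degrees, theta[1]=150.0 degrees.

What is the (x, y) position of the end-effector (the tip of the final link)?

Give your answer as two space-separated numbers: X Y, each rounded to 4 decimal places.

Answer: 1.5397 5.4500

Derivation:
joint[0] = (0.0000, 0.0000)  (base)
link 0: phi[0] = 30 = 30 deg
  cos(30 deg) = 0.8660, sin(30 deg) = 0.5000
  joint[1] = (0.0000, 0.0000) + 10.9 * (0.8660, 0.5000) = (0.0000 + 9.4397, 0.0000 + 5.4500) = (9.4397, 5.4500)
link 1: phi[1] = 30 + 150 = 180 deg
  cos(180 deg) = -1.0000, sin(180 deg) = 0.0000
  joint[2] = (9.4397, 5.4500) + 7.9 * (-1.0000, 0.0000) = (9.4397 + -7.9000, 5.4500 + 0.0000) = (1.5397, 5.4500)
End effector: (1.5397, 5.4500)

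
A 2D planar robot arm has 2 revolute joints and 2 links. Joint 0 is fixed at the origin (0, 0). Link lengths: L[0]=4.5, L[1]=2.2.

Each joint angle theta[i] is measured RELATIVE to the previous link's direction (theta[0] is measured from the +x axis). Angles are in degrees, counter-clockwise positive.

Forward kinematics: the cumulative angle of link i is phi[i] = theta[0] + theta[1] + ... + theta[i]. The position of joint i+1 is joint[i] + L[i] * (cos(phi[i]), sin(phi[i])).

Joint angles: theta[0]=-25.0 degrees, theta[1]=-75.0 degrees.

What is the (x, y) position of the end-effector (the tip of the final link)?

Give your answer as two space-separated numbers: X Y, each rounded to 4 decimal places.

Answer: 3.6964 -4.0684

Derivation:
joint[0] = (0.0000, 0.0000)  (base)
link 0: phi[0] = -25 = -25 deg
  cos(-25 deg) = 0.9063, sin(-25 deg) = -0.4226
  joint[1] = (0.0000, 0.0000) + 4.5 * (0.9063, -0.4226) = (0.0000 + 4.0784, 0.0000 + -1.9018) = (4.0784, -1.9018)
link 1: phi[1] = -25 + -75 = -100 deg
  cos(-100 deg) = -0.1736, sin(-100 deg) = -0.9848
  joint[2] = (4.0784, -1.9018) + 2.2 * (-0.1736, -0.9848) = (4.0784 + -0.3820, -1.9018 + -2.1666) = (3.6964, -4.0684)
End effector: (3.6964, -4.0684)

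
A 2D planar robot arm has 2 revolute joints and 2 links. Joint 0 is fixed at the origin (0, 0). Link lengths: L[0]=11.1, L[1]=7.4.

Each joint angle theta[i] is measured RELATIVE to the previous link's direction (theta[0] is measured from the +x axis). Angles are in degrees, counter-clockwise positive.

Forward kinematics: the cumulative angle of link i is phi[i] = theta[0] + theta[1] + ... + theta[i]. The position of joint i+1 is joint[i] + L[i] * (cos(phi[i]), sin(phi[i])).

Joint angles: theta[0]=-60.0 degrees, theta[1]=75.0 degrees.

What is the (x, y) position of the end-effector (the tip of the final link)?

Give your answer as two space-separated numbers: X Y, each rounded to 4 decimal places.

joint[0] = (0.0000, 0.0000)  (base)
link 0: phi[0] = -60 = -60 deg
  cos(-60 deg) = 0.5000, sin(-60 deg) = -0.8660
  joint[1] = (0.0000, 0.0000) + 11.1 * (0.5000, -0.8660) = (0.0000 + 5.5500, 0.0000 + -9.6129) = (5.5500, -9.6129)
link 1: phi[1] = -60 + 75 = 15 deg
  cos(15 deg) = 0.9659, sin(15 deg) = 0.2588
  joint[2] = (5.5500, -9.6129) + 7.4 * (0.9659, 0.2588) = (5.5500 + 7.1479, -9.6129 + 1.9153) = (12.6979, -7.6976)
End effector: (12.6979, -7.6976)

Answer: 12.6979 -7.6976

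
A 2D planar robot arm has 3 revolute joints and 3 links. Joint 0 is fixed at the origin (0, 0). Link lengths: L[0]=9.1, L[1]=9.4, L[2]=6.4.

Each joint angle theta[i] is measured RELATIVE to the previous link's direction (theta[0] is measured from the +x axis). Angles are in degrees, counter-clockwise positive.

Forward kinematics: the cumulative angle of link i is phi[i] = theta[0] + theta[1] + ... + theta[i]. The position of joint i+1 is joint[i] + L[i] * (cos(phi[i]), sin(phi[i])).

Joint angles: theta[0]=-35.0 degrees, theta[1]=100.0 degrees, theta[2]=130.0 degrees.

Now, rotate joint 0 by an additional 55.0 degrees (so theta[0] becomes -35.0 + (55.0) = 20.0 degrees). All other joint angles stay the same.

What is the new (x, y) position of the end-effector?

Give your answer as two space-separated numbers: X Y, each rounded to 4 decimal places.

Answer: 1.6623 5.2390

Derivation:
joint[0] = (0.0000, 0.0000)  (base)
link 0: phi[0] = 20 = 20 deg
  cos(20 deg) = 0.9397, sin(20 deg) = 0.3420
  joint[1] = (0.0000, 0.0000) + 9.1 * (0.9397, 0.3420) = (0.0000 + 8.5512, 0.0000 + 3.1124) = (8.5512, 3.1124)
link 1: phi[1] = 20 + 100 = 120 deg
  cos(120 deg) = -0.5000, sin(120 deg) = 0.8660
  joint[2] = (8.5512, 3.1124) + 9.4 * (-0.5000, 0.8660) = (8.5512 + -4.7000, 3.1124 + 8.1406) = (3.8512, 11.2530)
link 2: phi[2] = 20 + 100 + 130 = 250 deg
  cos(250 deg) = -0.3420, sin(250 deg) = -0.9397
  joint[3] = (3.8512, 11.2530) + 6.4 * (-0.3420, -0.9397) = (3.8512 + -2.1889, 11.2530 + -6.0140) = (1.6623, 5.2390)
End effector: (1.6623, 5.2390)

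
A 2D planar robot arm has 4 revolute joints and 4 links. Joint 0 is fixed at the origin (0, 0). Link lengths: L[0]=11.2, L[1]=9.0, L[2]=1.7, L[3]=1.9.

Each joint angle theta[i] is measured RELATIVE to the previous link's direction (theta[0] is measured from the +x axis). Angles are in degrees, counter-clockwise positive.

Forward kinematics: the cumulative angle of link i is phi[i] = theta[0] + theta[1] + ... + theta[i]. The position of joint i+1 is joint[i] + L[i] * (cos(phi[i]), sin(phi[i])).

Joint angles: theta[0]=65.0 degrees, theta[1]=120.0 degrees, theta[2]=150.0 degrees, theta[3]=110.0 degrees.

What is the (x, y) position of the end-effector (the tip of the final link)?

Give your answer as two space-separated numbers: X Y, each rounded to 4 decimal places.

Answer: -2.5261 10.5406

Derivation:
joint[0] = (0.0000, 0.0000)  (base)
link 0: phi[0] = 65 = 65 deg
  cos(65 deg) = 0.4226, sin(65 deg) = 0.9063
  joint[1] = (0.0000, 0.0000) + 11.2 * (0.4226, 0.9063) = (0.0000 + 4.7333, 0.0000 + 10.1506) = (4.7333, 10.1506)
link 1: phi[1] = 65 + 120 = 185 deg
  cos(185 deg) = -0.9962, sin(185 deg) = -0.0872
  joint[2] = (4.7333, 10.1506) + 9 * (-0.9962, -0.0872) = (4.7333 + -8.9658, 10.1506 + -0.7844) = (-4.2324, 9.3662)
link 2: phi[2] = 65 + 120 + 150 = 335 deg
  cos(335 deg) = 0.9063, sin(335 deg) = -0.4226
  joint[3] = (-4.2324, 9.3662) + 1.7 * (0.9063, -0.4226) = (-4.2324 + 1.5407, 9.3662 + -0.7185) = (-2.6917, 8.6478)
link 3: phi[3] = 65 + 120 + 150 + 110 = 445 deg
  cos(445 deg) = 0.0872, sin(445 deg) = 0.9962
  joint[4] = (-2.6917, 8.6478) + 1.9 * (0.0872, 0.9962) = (-2.6917 + 0.1656, 8.6478 + 1.8928) = (-2.5261, 10.5406)
End effector: (-2.5261, 10.5406)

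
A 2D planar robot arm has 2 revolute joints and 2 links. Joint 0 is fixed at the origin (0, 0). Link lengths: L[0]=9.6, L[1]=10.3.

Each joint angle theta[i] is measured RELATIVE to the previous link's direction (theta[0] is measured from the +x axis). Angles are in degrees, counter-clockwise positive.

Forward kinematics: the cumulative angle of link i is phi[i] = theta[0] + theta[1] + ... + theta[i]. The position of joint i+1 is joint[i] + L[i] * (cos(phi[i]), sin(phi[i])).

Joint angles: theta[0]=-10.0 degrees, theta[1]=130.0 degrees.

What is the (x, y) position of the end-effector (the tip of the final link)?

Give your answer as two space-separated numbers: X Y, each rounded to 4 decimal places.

Answer: 4.3042 7.2530

Derivation:
joint[0] = (0.0000, 0.0000)  (base)
link 0: phi[0] = -10 = -10 deg
  cos(-10 deg) = 0.9848, sin(-10 deg) = -0.1736
  joint[1] = (0.0000, 0.0000) + 9.6 * (0.9848, -0.1736) = (0.0000 + 9.4542, 0.0000 + -1.6670) = (9.4542, -1.6670)
link 1: phi[1] = -10 + 130 = 120 deg
  cos(120 deg) = -0.5000, sin(120 deg) = 0.8660
  joint[2] = (9.4542, -1.6670) + 10.3 * (-0.5000, 0.8660) = (9.4542 + -5.1500, -1.6670 + 8.9201) = (4.3042, 7.2530)
End effector: (4.3042, 7.2530)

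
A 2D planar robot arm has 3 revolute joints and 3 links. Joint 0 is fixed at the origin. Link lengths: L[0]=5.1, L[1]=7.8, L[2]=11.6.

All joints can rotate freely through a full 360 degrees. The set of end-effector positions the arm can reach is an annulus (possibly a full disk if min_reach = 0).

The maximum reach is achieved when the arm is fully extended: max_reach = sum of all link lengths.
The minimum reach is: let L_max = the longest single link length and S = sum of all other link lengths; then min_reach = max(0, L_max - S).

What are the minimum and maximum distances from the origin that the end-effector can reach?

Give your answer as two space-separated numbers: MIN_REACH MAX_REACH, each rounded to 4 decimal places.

Link lengths: [5.1, 7.8, 11.6]
max_reach = 5.1 + 7.8 + 11.6 = 24.5
L_max = max([5.1, 7.8, 11.6]) = 11.6
S (sum of others) = 24.5 - 11.6 = 12.9
min_reach = max(0, 11.6 - 12.9) = max(0, -1.3) = 0

Answer: 0.0000 24.5000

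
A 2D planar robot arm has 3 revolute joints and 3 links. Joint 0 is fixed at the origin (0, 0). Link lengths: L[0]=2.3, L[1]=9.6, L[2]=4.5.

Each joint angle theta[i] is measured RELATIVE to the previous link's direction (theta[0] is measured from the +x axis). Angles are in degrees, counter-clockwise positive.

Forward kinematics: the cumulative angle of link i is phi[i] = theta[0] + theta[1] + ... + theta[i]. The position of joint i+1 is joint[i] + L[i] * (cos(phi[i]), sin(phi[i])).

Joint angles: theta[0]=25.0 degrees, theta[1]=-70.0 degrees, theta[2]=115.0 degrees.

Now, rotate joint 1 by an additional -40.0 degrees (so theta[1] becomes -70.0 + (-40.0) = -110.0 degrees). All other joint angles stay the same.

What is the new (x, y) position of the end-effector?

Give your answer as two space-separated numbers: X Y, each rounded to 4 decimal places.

Answer: 6.8183 -6.3414

Derivation:
joint[0] = (0.0000, 0.0000)  (base)
link 0: phi[0] = 25 = 25 deg
  cos(25 deg) = 0.9063, sin(25 deg) = 0.4226
  joint[1] = (0.0000, 0.0000) + 2.3 * (0.9063, 0.4226) = (0.0000 + 2.0845, 0.0000 + 0.9720) = (2.0845, 0.9720)
link 1: phi[1] = 25 + -110 = -85 deg
  cos(-85 deg) = 0.0872, sin(-85 deg) = -0.9962
  joint[2] = (2.0845, 0.9720) + 9.6 * (0.0872, -0.9962) = (2.0845 + 0.8367, 0.9720 + -9.5635) = (2.9212, -8.5914)
link 2: phi[2] = 25 + -110 + 115 = 30 deg
  cos(30 deg) = 0.8660, sin(30 deg) = 0.5000
  joint[3] = (2.9212, -8.5914) + 4.5 * (0.8660, 0.5000) = (2.9212 + 3.8971, -8.5914 + 2.2500) = (6.8183, -6.3414)
End effector: (6.8183, -6.3414)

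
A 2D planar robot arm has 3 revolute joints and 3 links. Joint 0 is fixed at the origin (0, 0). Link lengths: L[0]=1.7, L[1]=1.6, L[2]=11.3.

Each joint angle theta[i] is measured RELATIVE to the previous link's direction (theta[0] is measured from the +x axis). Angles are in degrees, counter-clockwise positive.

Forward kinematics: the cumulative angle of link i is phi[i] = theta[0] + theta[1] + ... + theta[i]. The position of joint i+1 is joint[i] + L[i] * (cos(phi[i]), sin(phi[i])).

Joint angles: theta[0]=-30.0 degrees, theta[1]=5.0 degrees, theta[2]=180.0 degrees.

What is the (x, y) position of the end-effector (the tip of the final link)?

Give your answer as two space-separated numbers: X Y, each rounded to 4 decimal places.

Answer: -7.3189 3.2494

Derivation:
joint[0] = (0.0000, 0.0000)  (base)
link 0: phi[0] = -30 = -30 deg
  cos(-30 deg) = 0.8660, sin(-30 deg) = -0.5000
  joint[1] = (0.0000, 0.0000) + 1.7 * (0.8660, -0.5000) = (0.0000 + 1.4722, 0.0000 + -0.8500) = (1.4722, -0.8500)
link 1: phi[1] = -30 + 5 = -25 deg
  cos(-25 deg) = 0.9063, sin(-25 deg) = -0.4226
  joint[2] = (1.4722, -0.8500) + 1.6 * (0.9063, -0.4226) = (1.4722 + 1.4501, -0.8500 + -0.6762) = (2.9223, -1.5262)
link 2: phi[2] = -30 + 5 + 180 = 155 deg
  cos(155 deg) = -0.9063, sin(155 deg) = 0.4226
  joint[3] = (2.9223, -1.5262) + 11.3 * (-0.9063, 0.4226) = (2.9223 + -10.2413, -1.5262 + 4.7756) = (-7.3189, 3.2494)
End effector: (-7.3189, 3.2494)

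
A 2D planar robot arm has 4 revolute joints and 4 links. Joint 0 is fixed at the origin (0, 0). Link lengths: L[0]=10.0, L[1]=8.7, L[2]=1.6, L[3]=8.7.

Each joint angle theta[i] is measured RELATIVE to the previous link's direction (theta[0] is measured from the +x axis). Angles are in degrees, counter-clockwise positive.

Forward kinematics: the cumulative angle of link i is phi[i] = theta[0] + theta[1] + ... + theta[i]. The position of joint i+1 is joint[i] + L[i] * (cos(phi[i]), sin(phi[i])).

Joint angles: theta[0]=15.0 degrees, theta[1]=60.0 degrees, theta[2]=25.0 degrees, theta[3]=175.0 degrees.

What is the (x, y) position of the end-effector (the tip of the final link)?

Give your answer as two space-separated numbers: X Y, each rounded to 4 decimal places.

joint[0] = (0.0000, 0.0000)  (base)
link 0: phi[0] = 15 = 15 deg
  cos(15 deg) = 0.9659, sin(15 deg) = 0.2588
  joint[1] = (0.0000, 0.0000) + 10 * (0.9659, 0.2588) = (0.0000 + 9.6593, 0.0000 + 2.5882) = (9.6593, 2.5882)
link 1: phi[1] = 15 + 60 = 75 deg
  cos(75 deg) = 0.2588, sin(75 deg) = 0.9659
  joint[2] = (9.6593, 2.5882) + 8.7 * (0.2588, 0.9659) = (9.6593 + 2.2517, 2.5882 + 8.4036) = (11.9110, 10.9917)
link 2: phi[2] = 15 + 60 + 25 = 100 deg
  cos(100 deg) = -0.1736, sin(100 deg) = 0.9848
  joint[3] = (11.9110, 10.9917) + 1.6 * (-0.1736, 0.9848) = (11.9110 + -0.2778, 10.9917 + 1.5757) = (11.6331, 12.5674)
link 3: phi[3] = 15 + 60 + 25 + 175 = 275 deg
  cos(275 deg) = 0.0872, sin(275 deg) = -0.9962
  joint[4] = (11.6331, 12.5674) + 8.7 * (0.0872, -0.9962) = (11.6331 + 0.7583, 12.5674 + -8.6669) = (12.3914, 3.9005)
End effector: (12.3914, 3.9005)

Answer: 12.3914 3.9005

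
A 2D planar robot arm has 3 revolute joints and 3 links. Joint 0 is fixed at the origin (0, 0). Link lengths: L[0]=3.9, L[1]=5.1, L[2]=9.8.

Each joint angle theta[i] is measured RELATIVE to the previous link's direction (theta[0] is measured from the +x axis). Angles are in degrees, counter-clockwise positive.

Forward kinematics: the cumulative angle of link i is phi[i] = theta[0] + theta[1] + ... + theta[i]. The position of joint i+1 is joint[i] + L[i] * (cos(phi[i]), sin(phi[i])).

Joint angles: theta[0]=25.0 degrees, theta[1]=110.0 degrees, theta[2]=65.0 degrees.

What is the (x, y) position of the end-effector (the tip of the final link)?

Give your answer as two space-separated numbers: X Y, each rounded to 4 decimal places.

joint[0] = (0.0000, 0.0000)  (base)
link 0: phi[0] = 25 = 25 deg
  cos(25 deg) = 0.9063, sin(25 deg) = 0.4226
  joint[1] = (0.0000, 0.0000) + 3.9 * (0.9063, 0.4226) = (0.0000 + 3.5346, 0.0000 + 1.6482) = (3.5346, 1.6482)
link 1: phi[1] = 25 + 110 = 135 deg
  cos(135 deg) = -0.7071, sin(135 deg) = 0.7071
  joint[2] = (3.5346, 1.6482) + 5.1 * (-0.7071, 0.7071) = (3.5346 + -3.6062, 1.6482 + 3.6062) = (-0.0716, 5.2545)
link 2: phi[2] = 25 + 110 + 65 = 200 deg
  cos(200 deg) = -0.9397, sin(200 deg) = -0.3420
  joint[3] = (-0.0716, 5.2545) + 9.8 * (-0.9397, -0.3420) = (-0.0716 + -9.2090, 5.2545 + -3.3518) = (-9.2806, 1.9027)
End effector: (-9.2806, 1.9027)

Answer: -9.2806 1.9027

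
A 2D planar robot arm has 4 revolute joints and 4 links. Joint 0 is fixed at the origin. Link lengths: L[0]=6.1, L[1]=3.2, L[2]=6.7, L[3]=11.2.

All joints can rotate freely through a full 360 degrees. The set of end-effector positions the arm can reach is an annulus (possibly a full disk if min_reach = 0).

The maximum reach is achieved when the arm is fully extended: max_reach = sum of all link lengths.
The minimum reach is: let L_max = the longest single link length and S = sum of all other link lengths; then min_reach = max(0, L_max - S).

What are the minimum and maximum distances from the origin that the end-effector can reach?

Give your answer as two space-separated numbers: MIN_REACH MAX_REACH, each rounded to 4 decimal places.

Link lengths: [6.1, 3.2, 6.7, 11.2]
max_reach = 6.1 + 3.2 + 6.7 + 11.2 = 27.2
L_max = max([6.1, 3.2, 6.7, 11.2]) = 11.2
S (sum of others) = 27.2 - 11.2 = 16
min_reach = max(0, 11.2 - 16) = max(0, -4.8) = 0

Answer: 0.0000 27.2000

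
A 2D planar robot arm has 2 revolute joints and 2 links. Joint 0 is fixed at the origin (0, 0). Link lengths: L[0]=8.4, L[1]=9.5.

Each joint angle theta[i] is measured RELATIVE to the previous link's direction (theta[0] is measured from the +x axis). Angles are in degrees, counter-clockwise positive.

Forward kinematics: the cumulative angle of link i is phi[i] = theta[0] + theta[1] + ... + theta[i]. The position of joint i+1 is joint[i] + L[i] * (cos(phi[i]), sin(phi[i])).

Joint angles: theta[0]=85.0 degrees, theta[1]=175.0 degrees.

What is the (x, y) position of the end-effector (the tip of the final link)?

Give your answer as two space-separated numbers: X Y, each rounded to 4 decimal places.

Answer: -0.9175 -0.9876

Derivation:
joint[0] = (0.0000, 0.0000)  (base)
link 0: phi[0] = 85 = 85 deg
  cos(85 deg) = 0.0872, sin(85 deg) = 0.9962
  joint[1] = (0.0000, 0.0000) + 8.4 * (0.0872, 0.9962) = (0.0000 + 0.7321, 0.0000 + 8.3680) = (0.7321, 8.3680)
link 1: phi[1] = 85 + 175 = 260 deg
  cos(260 deg) = -0.1736, sin(260 deg) = -0.9848
  joint[2] = (0.7321, 8.3680) + 9.5 * (-0.1736, -0.9848) = (0.7321 + -1.6497, 8.3680 + -9.3557) = (-0.9175, -0.9876)
End effector: (-0.9175, -0.9876)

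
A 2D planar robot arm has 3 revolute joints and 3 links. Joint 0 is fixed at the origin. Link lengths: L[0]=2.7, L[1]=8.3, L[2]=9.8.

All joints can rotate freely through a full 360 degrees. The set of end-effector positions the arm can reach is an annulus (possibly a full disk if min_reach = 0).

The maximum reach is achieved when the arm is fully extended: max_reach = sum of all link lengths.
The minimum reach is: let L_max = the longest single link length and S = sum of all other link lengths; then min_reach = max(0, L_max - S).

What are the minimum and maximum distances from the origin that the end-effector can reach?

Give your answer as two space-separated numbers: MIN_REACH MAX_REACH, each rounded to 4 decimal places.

Link lengths: [2.7, 8.3, 9.8]
max_reach = 2.7 + 8.3 + 9.8 = 20.8
L_max = max([2.7, 8.3, 9.8]) = 9.8
S (sum of others) = 20.8 - 9.8 = 11
min_reach = max(0, 9.8 - 11) = max(0, -1.2) = 0

Answer: 0.0000 20.8000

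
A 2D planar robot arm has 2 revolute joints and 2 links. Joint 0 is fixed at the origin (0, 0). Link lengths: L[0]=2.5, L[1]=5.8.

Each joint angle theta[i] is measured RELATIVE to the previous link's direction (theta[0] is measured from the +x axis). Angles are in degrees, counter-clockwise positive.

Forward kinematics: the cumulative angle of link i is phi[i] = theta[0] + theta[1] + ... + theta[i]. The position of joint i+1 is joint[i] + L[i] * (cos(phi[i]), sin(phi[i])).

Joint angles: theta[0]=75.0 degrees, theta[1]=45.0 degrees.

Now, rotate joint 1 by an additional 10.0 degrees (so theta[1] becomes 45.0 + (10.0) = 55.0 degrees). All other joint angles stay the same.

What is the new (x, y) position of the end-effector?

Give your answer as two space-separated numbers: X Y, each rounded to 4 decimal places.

Answer: -3.0811 6.8579

Derivation:
joint[0] = (0.0000, 0.0000)  (base)
link 0: phi[0] = 75 = 75 deg
  cos(75 deg) = 0.2588, sin(75 deg) = 0.9659
  joint[1] = (0.0000, 0.0000) + 2.5 * (0.2588, 0.9659) = (0.0000 + 0.6470, 0.0000 + 2.4148) = (0.6470, 2.4148)
link 1: phi[1] = 75 + 55 = 130 deg
  cos(130 deg) = -0.6428, sin(130 deg) = 0.7660
  joint[2] = (0.6470, 2.4148) + 5.8 * (-0.6428, 0.7660) = (0.6470 + -3.7282, 2.4148 + 4.4431) = (-3.0811, 6.8579)
End effector: (-3.0811, 6.8579)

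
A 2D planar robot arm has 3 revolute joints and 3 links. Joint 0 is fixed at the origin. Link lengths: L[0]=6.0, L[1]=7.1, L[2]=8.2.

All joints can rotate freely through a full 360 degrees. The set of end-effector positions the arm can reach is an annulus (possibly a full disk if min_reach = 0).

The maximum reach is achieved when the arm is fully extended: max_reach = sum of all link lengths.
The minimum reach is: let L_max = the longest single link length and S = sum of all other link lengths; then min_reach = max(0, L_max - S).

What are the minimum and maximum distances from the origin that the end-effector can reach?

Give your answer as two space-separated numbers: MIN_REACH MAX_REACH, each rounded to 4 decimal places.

Answer: 0.0000 21.3000

Derivation:
Link lengths: [6.0, 7.1, 8.2]
max_reach = 6 + 7.1 + 8.2 = 21.3
L_max = max([6.0, 7.1, 8.2]) = 8.2
S (sum of others) = 21.3 - 8.2 = 13.1
min_reach = max(0, 8.2 - 13.1) = max(0, -4.9) = 0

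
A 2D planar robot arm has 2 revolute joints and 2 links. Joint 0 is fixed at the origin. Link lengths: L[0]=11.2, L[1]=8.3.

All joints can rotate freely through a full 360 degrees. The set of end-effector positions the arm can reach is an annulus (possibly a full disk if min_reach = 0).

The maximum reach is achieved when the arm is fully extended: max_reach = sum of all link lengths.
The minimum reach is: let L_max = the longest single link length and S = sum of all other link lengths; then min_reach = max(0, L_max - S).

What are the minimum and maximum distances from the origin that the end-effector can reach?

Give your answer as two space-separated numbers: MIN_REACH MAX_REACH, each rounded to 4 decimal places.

Answer: 2.9000 19.5000

Derivation:
Link lengths: [11.2, 8.3]
max_reach = 11.2 + 8.3 = 19.5
L_max = max([11.2, 8.3]) = 11.2
S (sum of others) = 19.5 - 11.2 = 8.3
min_reach = max(0, 11.2 - 8.3) = max(0, 2.9) = 2.9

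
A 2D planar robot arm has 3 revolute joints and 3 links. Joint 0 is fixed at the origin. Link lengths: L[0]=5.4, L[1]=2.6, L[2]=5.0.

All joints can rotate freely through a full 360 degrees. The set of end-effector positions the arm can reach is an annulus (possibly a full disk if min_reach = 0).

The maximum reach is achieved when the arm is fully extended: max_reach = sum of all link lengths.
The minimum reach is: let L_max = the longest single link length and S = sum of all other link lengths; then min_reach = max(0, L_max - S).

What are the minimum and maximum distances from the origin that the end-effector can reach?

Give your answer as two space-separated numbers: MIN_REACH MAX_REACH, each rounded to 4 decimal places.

Answer: 0.0000 13.0000

Derivation:
Link lengths: [5.4, 2.6, 5.0]
max_reach = 5.4 + 2.6 + 5 = 13
L_max = max([5.4, 2.6, 5.0]) = 5.4
S (sum of others) = 13 - 5.4 = 7.6
min_reach = max(0, 5.4 - 7.6) = max(0, -2.2) = 0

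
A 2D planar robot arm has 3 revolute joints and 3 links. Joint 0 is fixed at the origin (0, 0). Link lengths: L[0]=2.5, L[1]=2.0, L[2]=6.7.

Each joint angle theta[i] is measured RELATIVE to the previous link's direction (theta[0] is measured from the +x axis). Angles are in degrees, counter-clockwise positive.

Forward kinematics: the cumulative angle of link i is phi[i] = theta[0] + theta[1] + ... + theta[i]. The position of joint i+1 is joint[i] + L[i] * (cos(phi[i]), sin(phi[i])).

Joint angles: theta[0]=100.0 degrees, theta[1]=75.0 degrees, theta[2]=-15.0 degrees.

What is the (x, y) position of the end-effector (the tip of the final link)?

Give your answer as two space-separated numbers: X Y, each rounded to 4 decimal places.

Answer: -8.7225 4.9279

Derivation:
joint[0] = (0.0000, 0.0000)  (base)
link 0: phi[0] = 100 = 100 deg
  cos(100 deg) = -0.1736, sin(100 deg) = 0.9848
  joint[1] = (0.0000, 0.0000) + 2.5 * (-0.1736, 0.9848) = (0.0000 + -0.4341, 0.0000 + 2.4620) = (-0.4341, 2.4620)
link 1: phi[1] = 100 + 75 = 175 deg
  cos(175 deg) = -0.9962, sin(175 deg) = 0.0872
  joint[2] = (-0.4341, 2.4620) + 2 * (-0.9962, 0.0872) = (-0.4341 + -1.9924, 2.4620 + 0.1743) = (-2.4265, 2.6363)
link 2: phi[2] = 100 + 75 + -15 = 160 deg
  cos(160 deg) = -0.9397, sin(160 deg) = 0.3420
  joint[3] = (-2.4265, 2.6363) + 6.7 * (-0.9397, 0.3420) = (-2.4265 + -6.2959, 2.6363 + 2.2915) = (-8.7225, 4.9279)
End effector: (-8.7225, 4.9279)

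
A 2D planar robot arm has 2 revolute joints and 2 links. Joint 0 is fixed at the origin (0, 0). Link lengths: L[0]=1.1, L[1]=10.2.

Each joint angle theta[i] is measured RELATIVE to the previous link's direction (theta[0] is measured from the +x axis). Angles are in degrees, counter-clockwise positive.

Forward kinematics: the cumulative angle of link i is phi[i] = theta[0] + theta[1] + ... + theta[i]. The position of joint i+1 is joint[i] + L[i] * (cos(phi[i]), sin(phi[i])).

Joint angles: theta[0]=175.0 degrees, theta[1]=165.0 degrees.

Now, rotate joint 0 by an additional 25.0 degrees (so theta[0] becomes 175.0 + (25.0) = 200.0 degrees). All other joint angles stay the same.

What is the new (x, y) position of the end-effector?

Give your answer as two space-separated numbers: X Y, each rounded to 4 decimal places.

joint[0] = (0.0000, 0.0000)  (base)
link 0: phi[0] = 200 = 200 deg
  cos(200 deg) = -0.9397, sin(200 deg) = -0.3420
  joint[1] = (0.0000, 0.0000) + 1.1 * (-0.9397, -0.3420) = (0.0000 + -1.0337, 0.0000 + -0.3762) = (-1.0337, -0.3762)
link 1: phi[1] = 200 + 165 = 365 deg
  cos(365 deg) = 0.9962, sin(365 deg) = 0.0872
  joint[2] = (-1.0337, -0.3762) + 10.2 * (0.9962, 0.0872) = (-1.0337 + 10.1612, -0.3762 + 0.8890) = (9.1275, 0.5128)
End effector: (9.1275, 0.5128)

Answer: 9.1275 0.5128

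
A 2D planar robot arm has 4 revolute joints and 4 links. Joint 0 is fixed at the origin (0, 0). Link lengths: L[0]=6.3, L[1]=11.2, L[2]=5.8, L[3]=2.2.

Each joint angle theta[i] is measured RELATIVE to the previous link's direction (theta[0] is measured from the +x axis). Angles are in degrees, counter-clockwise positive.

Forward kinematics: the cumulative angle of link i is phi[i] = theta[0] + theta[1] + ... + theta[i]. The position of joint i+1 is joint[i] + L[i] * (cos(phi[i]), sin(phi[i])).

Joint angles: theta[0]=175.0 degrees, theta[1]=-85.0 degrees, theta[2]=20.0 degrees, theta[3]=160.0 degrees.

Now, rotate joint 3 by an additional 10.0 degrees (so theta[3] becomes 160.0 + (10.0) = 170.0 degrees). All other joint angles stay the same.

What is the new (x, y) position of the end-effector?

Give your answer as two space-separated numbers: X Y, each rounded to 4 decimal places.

joint[0] = (0.0000, 0.0000)  (base)
link 0: phi[0] = 175 = 175 deg
  cos(175 deg) = -0.9962, sin(175 deg) = 0.0872
  joint[1] = (0.0000, 0.0000) + 6.3 * (-0.9962, 0.0872) = (0.0000 + -6.2760, 0.0000 + 0.5491) = (-6.2760, 0.5491)
link 1: phi[1] = 175 + -85 = 90 deg
  cos(90 deg) = 0.0000, sin(90 deg) = 1.0000
  joint[2] = (-6.2760, 0.5491) + 11.2 * (0.0000, 1.0000) = (-6.2760 + 0.0000, 0.5491 + 11.2000) = (-6.2760, 11.7491)
link 2: phi[2] = 175 + -85 + 20 = 110 deg
  cos(110 deg) = -0.3420, sin(110 deg) = 0.9397
  joint[3] = (-6.2760, 11.7491) + 5.8 * (-0.3420, 0.9397) = (-6.2760 + -1.9837, 11.7491 + 5.4502) = (-8.2597, 17.1993)
link 3: phi[3] = 175 + -85 + 20 + 170 = 280 deg
  cos(280 deg) = 0.1736, sin(280 deg) = -0.9848
  joint[4] = (-8.2597, 17.1993) + 2.2 * (0.1736, -0.9848) = (-8.2597 + 0.3820, 17.1993 + -2.1666) = (-7.8777, 15.0327)
End effector: (-7.8777, 15.0327)

Answer: -7.8777 15.0327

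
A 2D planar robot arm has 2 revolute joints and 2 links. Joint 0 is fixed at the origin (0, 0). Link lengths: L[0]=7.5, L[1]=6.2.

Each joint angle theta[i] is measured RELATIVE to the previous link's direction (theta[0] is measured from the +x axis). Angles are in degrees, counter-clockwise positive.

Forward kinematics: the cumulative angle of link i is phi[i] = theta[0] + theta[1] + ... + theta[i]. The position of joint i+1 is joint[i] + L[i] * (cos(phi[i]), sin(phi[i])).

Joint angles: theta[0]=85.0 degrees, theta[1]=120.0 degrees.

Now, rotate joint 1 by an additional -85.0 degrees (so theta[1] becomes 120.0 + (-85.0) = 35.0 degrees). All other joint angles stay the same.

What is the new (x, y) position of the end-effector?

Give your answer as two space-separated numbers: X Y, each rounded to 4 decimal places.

Answer: -2.4463 12.8408

Derivation:
joint[0] = (0.0000, 0.0000)  (base)
link 0: phi[0] = 85 = 85 deg
  cos(85 deg) = 0.0872, sin(85 deg) = 0.9962
  joint[1] = (0.0000, 0.0000) + 7.5 * (0.0872, 0.9962) = (0.0000 + 0.6537, 0.0000 + 7.4715) = (0.6537, 7.4715)
link 1: phi[1] = 85 + 35 = 120 deg
  cos(120 deg) = -0.5000, sin(120 deg) = 0.8660
  joint[2] = (0.6537, 7.4715) + 6.2 * (-0.5000, 0.8660) = (0.6537 + -3.1000, 7.4715 + 5.3694) = (-2.4463, 12.8408)
End effector: (-2.4463, 12.8408)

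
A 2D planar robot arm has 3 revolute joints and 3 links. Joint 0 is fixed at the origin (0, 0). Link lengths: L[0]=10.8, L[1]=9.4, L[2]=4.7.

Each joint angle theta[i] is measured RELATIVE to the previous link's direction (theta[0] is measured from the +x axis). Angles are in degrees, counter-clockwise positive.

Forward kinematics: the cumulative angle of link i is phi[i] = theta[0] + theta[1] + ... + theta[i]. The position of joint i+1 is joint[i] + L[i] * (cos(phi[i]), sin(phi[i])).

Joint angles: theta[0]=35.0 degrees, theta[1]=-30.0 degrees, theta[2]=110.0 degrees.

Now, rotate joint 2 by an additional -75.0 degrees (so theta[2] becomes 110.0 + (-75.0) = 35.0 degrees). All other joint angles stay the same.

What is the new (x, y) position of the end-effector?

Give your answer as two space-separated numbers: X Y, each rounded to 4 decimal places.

joint[0] = (0.0000, 0.0000)  (base)
link 0: phi[0] = 35 = 35 deg
  cos(35 deg) = 0.8192, sin(35 deg) = 0.5736
  joint[1] = (0.0000, 0.0000) + 10.8 * (0.8192, 0.5736) = (0.0000 + 8.8468, 0.0000 + 6.1946) = (8.8468, 6.1946)
link 1: phi[1] = 35 + -30 = 5 deg
  cos(5 deg) = 0.9962, sin(5 deg) = 0.0872
  joint[2] = (8.8468, 6.1946) + 9.4 * (0.9962, 0.0872) = (8.8468 + 9.3642, 6.1946 + 0.8193) = (18.2111, 7.0139)
link 2: phi[2] = 35 + -30 + 35 = 40 deg
  cos(40 deg) = 0.7660, sin(40 deg) = 0.6428
  joint[3] = (18.2111, 7.0139) + 4.7 * (0.7660, 0.6428) = (18.2111 + 3.6004, 7.0139 + 3.0211) = (21.8115, 10.0350)
End effector: (21.8115, 10.0350)

Answer: 21.8115 10.0350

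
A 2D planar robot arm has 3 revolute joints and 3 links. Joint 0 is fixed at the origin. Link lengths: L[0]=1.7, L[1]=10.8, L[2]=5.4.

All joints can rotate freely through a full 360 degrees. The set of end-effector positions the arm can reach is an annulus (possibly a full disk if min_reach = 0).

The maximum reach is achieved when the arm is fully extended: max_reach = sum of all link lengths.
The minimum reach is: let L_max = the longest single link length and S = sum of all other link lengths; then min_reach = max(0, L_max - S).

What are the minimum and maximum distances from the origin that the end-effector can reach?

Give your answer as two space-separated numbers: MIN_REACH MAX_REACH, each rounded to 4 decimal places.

Link lengths: [1.7, 10.8, 5.4]
max_reach = 1.7 + 10.8 + 5.4 = 17.9
L_max = max([1.7, 10.8, 5.4]) = 10.8
S (sum of others) = 17.9 - 10.8 = 7.1
min_reach = max(0, 10.8 - 7.1) = max(0, 3.7) = 3.7

Answer: 3.7000 17.9000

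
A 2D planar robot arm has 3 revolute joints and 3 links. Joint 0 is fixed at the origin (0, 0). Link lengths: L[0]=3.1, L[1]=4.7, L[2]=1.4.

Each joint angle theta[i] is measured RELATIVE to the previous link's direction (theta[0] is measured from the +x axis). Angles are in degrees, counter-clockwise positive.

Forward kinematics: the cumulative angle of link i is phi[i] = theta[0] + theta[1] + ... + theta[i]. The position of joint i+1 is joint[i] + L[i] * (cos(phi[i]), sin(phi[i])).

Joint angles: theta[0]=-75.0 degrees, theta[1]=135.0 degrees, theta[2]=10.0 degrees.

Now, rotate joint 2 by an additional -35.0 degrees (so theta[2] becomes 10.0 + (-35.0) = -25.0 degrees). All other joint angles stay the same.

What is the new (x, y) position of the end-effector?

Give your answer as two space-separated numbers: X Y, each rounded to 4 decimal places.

Answer: 4.2992 1.8790

Derivation:
joint[0] = (0.0000, 0.0000)  (base)
link 0: phi[0] = -75 = -75 deg
  cos(-75 deg) = 0.2588, sin(-75 deg) = -0.9659
  joint[1] = (0.0000, 0.0000) + 3.1 * (0.2588, -0.9659) = (0.0000 + 0.8023, 0.0000 + -2.9944) = (0.8023, -2.9944)
link 1: phi[1] = -75 + 135 = 60 deg
  cos(60 deg) = 0.5000, sin(60 deg) = 0.8660
  joint[2] = (0.8023, -2.9944) + 4.7 * (0.5000, 0.8660) = (0.8023 + 2.3500, -2.9944 + 4.0703) = (3.1523, 1.0759)
link 2: phi[2] = -75 + 135 + -25 = 35 deg
  cos(35 deg) = 0.8192, sin(35 deg) = 0.5736
  joint[3] = (3.1523, 1.0759) + 1.4 * (0.8192, 0.5736) = (3.1523 + 1.1468, 1.0759 + 0.8030) = (4.2992, 1.8790)
End effector: (4.2992, 1.8790)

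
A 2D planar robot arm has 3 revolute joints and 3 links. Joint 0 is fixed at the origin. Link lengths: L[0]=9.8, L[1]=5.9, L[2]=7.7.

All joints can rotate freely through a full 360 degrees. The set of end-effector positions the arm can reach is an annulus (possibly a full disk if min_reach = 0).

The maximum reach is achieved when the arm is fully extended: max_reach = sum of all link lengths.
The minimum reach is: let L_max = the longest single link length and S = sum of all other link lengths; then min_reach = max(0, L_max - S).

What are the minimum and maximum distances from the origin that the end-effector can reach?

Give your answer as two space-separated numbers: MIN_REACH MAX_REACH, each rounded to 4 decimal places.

Answer: 0.0000 23.4000

Derivation:
Link lengths: [9.8, 5.9, 7.7]
max_reach = 9.8 + 5.9 + 7.7 = 23.4
L_max = max([9.8, 5.9, 7.7]) = 9.8
S (sum of others) = 23.4 - 9.8 = 13.6
min_reach = max(0, 9.8 - 13.6) = max(0, -3.8) = 0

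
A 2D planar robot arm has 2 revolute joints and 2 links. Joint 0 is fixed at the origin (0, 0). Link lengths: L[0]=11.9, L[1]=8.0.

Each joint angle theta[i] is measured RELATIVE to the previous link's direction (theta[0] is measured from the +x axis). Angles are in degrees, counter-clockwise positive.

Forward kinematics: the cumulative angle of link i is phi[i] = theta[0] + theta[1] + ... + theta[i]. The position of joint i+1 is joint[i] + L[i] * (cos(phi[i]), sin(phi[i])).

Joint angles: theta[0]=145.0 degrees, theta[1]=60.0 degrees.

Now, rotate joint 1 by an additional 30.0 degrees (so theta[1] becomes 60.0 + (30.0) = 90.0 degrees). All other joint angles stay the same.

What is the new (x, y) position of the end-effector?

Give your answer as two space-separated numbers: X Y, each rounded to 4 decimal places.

Answer: -14.3365 0.2723

Derivation:
joint[0] = (0.0000, 0.0000)  (base)
link 0: phi[0] = 145 = 145 deg
  cos(145 deg) = -0.8192, sin(145 deg) = 0.5736
  joint[1] = (0.0000, 0.0000) + 11.9 * (-0.8192, 0.5736) = (0.0000 + -9.7479, 0.0000 + 6.8256) = (-9.7479, 6.8256)
link 1: phi[1] = 145 + 90 = 235 deg
  cos(235 deg) = -0.5736, sin(235 deg) = -0.8192
  joint[2] = (-9.7479, 6.8256) + 8 * (-0.5736, -0.8192) = (-9.7479 + -4.5886, 6.8256 + -6.5532) = (-14.3365, 0.2723)
End effector: (-14.3365, 0.2723)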